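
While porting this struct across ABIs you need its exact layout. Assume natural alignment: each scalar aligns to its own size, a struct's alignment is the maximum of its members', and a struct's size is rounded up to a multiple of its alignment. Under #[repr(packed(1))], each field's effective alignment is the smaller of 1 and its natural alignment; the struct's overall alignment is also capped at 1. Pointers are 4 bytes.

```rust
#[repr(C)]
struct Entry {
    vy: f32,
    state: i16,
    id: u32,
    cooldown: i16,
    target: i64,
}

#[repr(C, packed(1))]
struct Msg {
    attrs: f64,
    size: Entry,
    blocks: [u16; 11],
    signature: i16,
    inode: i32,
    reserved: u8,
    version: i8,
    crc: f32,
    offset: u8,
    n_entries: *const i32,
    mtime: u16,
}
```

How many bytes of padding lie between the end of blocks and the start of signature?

Entry: @0: vy [4B, align 4] → 4; @4: state [2B, align 2] → 6; +2 pad (align 4); @8: id [4B, align 4] → 12; @12: cooldown [2B, align 2] → 14; +2 pad (align 8); @16: target [8B, align 8] → 24; size 24, align 8
@0: attrs [8B, align 1] → 8
@8: size [24B, align 1] → 32
@32: blocks [22B, align 1] → 54
@54: signature [2B, align 1] → 56

0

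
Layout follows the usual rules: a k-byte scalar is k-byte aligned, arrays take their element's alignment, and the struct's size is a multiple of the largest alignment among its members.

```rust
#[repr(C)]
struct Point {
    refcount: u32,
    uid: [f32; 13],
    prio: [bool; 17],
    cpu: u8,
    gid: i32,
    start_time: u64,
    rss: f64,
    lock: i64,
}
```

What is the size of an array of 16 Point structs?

refcount at 0 (size 4, align 4) → ends 4
uid at 4 (size 52, align 4) → ends 56
prio at 56 (size 17, align 1) → ends 73
cpu at 73 (size 1, align 1) → ends 74
pad 2 to align 4 for gid
gid at 76 (size 4, align 4) → ends 80
start_time at 80 (size 8, align 8) → ends 88
rss at 88 (size 8, align 8) → ends 96
lock at 96 (size 8, align 8) → ends 104
total 104 bytes, alignment 8
array of 16: 16 × 104 = 1664

1664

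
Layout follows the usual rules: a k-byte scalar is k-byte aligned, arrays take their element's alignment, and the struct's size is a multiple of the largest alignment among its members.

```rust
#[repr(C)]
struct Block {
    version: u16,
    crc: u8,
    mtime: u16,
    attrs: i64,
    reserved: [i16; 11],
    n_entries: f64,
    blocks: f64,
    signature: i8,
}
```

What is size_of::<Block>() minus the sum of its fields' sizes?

@0: version [2B, align 2] → 2
@2: crc [1B, align 1] → 3
+1 pad (align 2)
@4: mtime [2B, align 2] → 6
+2 pad (align 8)
@8: attrs [8B, align 8] → 16
@16: reserved [22B, align 2] → 38
+2 pad (align 8)
@40: n_entries [8B, align 8] → 48
@48: blocks [8B, align 8] → 56
@56: signature [1B, align 1] → 57
+7 tail pad (align 8)
size 64, align 8
data bytes 52, size 64 → padding 12

12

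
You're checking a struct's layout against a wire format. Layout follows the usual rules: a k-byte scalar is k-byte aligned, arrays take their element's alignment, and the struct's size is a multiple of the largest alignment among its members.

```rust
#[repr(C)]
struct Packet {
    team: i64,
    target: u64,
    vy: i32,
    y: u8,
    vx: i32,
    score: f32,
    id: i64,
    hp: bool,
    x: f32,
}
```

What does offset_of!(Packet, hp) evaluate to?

team at 0 (size 8, align 8) → ends 8
target at 8 (size 8, align 8) → ends 16
vy at 16 (size 4, align 4) → ends 20
y at 20 (size 1, align 1) → ends 21
pad 3 to align 4 for vx
vx at 24 (size 4, align 4) → ends 28
score at 28 (size 4, align 4) → ends 32
id at 32 (size 8, align 8) → ends 40
hp at 40 (size 1, align 1) → ends 41

40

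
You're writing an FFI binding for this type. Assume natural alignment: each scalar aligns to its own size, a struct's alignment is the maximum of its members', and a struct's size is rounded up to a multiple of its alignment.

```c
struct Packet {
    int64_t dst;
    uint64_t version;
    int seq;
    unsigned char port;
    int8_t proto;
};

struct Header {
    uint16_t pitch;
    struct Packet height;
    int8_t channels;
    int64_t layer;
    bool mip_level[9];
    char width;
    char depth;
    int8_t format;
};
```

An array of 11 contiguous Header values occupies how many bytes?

704

Packet: @0: dst [8B, align 8] → 8; @8: version [8B, align 8] → 16; @16: seq [4B, align 4] → 20; @20: port [1B, align 1] → 21; @21: proto [1B, align 1] → 22; +2 tail pad (align 8); size 24, align 8
@0: pitch [2B, align 2] → 2
+6 pad (align 8)
@8: height [24B, align 8] → 32
@32: channels [1B, align 1] → 33
+7 pad (align 8)
@40: layer [8B, align 8] → 48
@48: mip_level [9B, align 1] → 57
@57: width [1B, align 1] → 58
@58: depth [1B, align 1] → 59
@59: format [1B, align 1] → 60
+4 tail pad (align 8)
size 64, align 8
array of 11: 11 × 64 = 704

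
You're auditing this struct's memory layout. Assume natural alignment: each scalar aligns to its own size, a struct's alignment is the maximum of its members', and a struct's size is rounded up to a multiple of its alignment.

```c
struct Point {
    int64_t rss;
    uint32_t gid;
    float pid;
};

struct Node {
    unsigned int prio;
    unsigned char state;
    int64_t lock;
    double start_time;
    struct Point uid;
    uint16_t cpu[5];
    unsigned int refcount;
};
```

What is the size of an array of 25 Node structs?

Point: @0: rss [8B, align 8] → 8; @8: gid [4B, align 4] → 12; @12: pid [4B, align 4] → 16; size 16, align 8
@0: prio [4B, align 4] → 4
@4: state [1B, align 1] → 5
+3 pad (align 8)
@8: lock [8B, align 8] → 16
@16: start_time [8B, align 8] → 24
@24: uid [16B, align 8] → 40
@40: cpu [10B, align 2] → 50
+2 pad (align 4)
@52: refcount [4B, align 4] → 56
size 56, align 8
array of 25: 25 × 56 = 1400

1400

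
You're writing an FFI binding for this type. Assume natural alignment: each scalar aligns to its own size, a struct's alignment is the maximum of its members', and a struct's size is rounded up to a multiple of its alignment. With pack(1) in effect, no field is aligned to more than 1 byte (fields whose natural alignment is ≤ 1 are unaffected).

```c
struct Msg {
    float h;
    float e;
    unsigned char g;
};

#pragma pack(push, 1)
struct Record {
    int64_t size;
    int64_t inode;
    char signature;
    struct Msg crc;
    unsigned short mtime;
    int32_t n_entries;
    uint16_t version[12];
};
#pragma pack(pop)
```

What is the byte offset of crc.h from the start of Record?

Msg: 0..4  h  (4B, 4-aligned); 4..8  e  (4B, 4-aligned); 8..9  g  (1B, 1-aligned); 9..12  -- tail padding (3B); sizeof = 12, alignof = 4
0..8  size  (8B, 1-aligned)
8..16  inode  (8B, 1-aligned)
16..17  signature  (1B, 1-aligned)
17..29  crc  (12B, 1-aligned)
within Msg: h at 0
17 + 0 = 17

17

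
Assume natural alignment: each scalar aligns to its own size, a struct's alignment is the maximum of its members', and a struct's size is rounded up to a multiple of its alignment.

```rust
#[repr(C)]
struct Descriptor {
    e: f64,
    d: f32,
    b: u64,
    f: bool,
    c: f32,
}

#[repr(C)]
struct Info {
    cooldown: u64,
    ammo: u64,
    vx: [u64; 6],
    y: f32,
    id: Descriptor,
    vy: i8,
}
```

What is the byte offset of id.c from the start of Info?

Descriptor: @0: e [8B, align 8] → 8; @8: d [4B, align 4] → 12; +4 pad (align 8); @16: b [8B, align 8] → 24; @24: f [1B, align 1] → 25; +3 pad (align 4); @28: c [4B, align 4] → 32; size 32, align 8
@0: cooldown [8B, align 8] → 8
@8: ammo [8B, align 8] → 16
@16: vx [48B, align 8] → 64
@64: y [4B, align 4] → 68
+4 pad (align 8)
@72: id [32B, align 8] → 104
within Descriptor: c at 28
72 + 28 = 100

100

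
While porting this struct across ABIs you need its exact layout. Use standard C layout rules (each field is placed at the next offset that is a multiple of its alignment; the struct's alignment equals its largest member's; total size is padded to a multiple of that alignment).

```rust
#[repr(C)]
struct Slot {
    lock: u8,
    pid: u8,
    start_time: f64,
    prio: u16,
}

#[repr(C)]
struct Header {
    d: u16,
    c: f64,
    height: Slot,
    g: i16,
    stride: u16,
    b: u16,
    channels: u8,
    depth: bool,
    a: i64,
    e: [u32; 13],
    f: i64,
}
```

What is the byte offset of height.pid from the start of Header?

Slot: lock at 0 (size 1, align 1) → ends 1; pid at 1 (size 1, align 1) → ends 2; pad 6 to align 8 for start_time; start_time at 8 (size 8, align 8) → ends 16; prio at 16 (size 2, align 2) → ends 18; tail pad 6 to reach multiple of 8; total 24 bytes, alignment 8
d at 0 (size 2, align 2) → ends 2
pad 6 to align 8 for c
c at 8 (size 8, align 8) → ends 16
height at 16 (size 24, align 8) → ends 40
within Slot: pid at 1
16 + 1 = 17

17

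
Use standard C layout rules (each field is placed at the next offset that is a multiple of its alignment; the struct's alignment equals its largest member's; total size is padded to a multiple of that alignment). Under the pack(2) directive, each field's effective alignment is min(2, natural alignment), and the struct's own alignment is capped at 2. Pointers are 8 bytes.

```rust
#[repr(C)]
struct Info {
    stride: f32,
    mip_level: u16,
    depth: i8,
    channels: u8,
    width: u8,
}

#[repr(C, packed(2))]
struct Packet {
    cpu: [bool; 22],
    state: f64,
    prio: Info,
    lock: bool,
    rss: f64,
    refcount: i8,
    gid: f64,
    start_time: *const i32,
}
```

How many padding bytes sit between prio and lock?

0

Info: 0..4  stride  (4B, 4-aligned); 4..6  mip_level  (2B, 2-aligned); 6..7  depth  (1B, 1-aligned); 7..8  channels  (1B, 1-aligned); 8..9  width  (1B, 1-aligned); 9..12  -- tail padding (3B); sizeof = 12, alignof = 4
0..22  cpu  (22B, 1-aligned)
22..30  state  (8B, 2-aligned)
30..42  prio  (12B, 2-aligned)
42..43  lock  (1B, 1-aligned)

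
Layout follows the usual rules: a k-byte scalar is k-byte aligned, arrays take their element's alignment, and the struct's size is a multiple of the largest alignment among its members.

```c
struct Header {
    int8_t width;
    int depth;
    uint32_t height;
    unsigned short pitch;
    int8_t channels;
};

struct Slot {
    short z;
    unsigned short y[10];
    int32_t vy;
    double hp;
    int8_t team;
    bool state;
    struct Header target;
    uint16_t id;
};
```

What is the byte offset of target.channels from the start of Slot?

Header: width at 0 (size 1, align 1) → ends 1; pad 3 to align 4 for depth; depth at 4 (size 4, align 4) → ends 8; height at 8 (size 4, align 4) → ends 12; pitch at 12 (size 2, align 2) → ends 14; channels at 14 (size 1, align 1) → ends 15; tail pad 1 to reach multiple of 4; total 16 bytes, alignment 4
z at 0 (size 2, align 2) → ends 2
y at 2 (size 20, align 2) → ends 22
pad 2 to align 4 for vy
vy at 24 (size 4, align 4) → ends 28
pad 4 to align 8 for hp
hp at 32 (size 8, align 8) → ends 40
team at 40 (size 1, align 1) → ends 41
state at 41 (size 1, align 1) → ends 42
pad 2 to align 4 for target
target at 44 (size 16, align 4) → ends 60
within Header: channels at 14
44 + 14 = 58

58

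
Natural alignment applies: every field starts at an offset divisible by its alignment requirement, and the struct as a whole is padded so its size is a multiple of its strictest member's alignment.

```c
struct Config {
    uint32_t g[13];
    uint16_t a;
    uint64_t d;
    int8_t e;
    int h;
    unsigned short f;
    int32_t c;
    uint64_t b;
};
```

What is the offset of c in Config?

76

0..52  g  (52B, 4-aligned)
52..54  a  (2B, 2-aligned)
54..56  -- padding (2B)
56..64  d  (8B, 8-aligned)
64..65  e  (1B, 1-aligned)
65..68  -- padding (3B)
68..72  h  (4B, 4-aligned)
72..74  f  (2B, 2-aligned)
74..76  -- padding (2B)
76..80  c  (4B, 4-aligned)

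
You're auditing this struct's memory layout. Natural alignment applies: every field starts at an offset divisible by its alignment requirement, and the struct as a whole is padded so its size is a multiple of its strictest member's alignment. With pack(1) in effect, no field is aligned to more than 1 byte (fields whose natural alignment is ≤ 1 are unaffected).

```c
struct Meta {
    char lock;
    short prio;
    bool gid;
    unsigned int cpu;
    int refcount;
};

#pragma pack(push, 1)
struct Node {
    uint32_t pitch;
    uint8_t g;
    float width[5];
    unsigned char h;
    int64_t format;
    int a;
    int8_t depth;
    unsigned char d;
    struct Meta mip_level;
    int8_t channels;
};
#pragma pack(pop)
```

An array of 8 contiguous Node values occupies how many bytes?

456

Meta: @0: lock [1B, align 1] → 1; +1 pad (align 2); @2: prio [2B, align 2] → 4; @4: gid [1B, align 1] → 5; +3 pad (align 4); @8: cpu [4B, align 4] → 12; @12: refcount [4B, align 4] → 16; size 16, align 4
@0: pitch [4B, align 1] → 4
@4: g [1B, align 1] → 5
@5: width [20B, align 1] → 25
@25: h [1B, align 1] → 26
@26: format [8B, align 1] → 34
@34: a [4B, align 1] → 38
@38: depth [1B, align 1] → 39
@39: d [1B, align 1] → 40
@40: mip_level [16B, align 1] → 56
@56: channels [1B, align 1] → 57
size 57, align 1
array of 8: 8 × 57 = 456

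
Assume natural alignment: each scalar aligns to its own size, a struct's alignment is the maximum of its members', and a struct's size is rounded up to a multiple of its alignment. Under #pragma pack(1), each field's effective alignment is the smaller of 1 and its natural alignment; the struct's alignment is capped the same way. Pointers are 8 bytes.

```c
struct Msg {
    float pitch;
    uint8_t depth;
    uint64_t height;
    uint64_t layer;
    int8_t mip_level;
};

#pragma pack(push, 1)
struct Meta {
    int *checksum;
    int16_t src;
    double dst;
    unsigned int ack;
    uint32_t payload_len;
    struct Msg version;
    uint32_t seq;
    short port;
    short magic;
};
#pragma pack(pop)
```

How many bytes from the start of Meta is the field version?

Msg: @0: pitch [4B, align 4] → 4; @4: depth [1B, align 1] → 5; +3 pad (align 8); @8: height [8B, align 8] → 16; @16: layer [8B, align 8] → 24; @24: mip_level [1B, align 1] → 25; +7 tail pad (align 8); size 32, align 8
@0: checksum [8B, align 1] → 8
@8: src [2B, align 1] → 10
@10: dst [8B, align 1] → 18
@18: ack [4B, align 1] → 22
@22: payload_len [4B, align 1] → 26
@26: version [32B, align 1] → 58

26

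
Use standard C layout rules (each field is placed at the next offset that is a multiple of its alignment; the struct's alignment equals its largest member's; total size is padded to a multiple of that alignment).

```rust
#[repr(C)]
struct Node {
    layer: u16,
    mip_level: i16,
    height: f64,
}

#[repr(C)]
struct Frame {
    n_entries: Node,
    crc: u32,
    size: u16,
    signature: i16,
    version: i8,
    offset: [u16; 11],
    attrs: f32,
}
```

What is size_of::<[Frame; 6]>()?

336

Node: @0: layer [2B, align 2] → 2; @2: mip_level [2B, align 2] → 4; +4 pad (align 8); @8: height [8B, align 8] → 16; size 16, align 8
@0: n_entries [16B, align 8] → 16
@16: crc [4B, align 4] → 20
@20: size [2B, align 2] → 22
@22: signature [2B, align 2] → 24
@24: version [1B, align 1] → 25
+1 pad (align 2)
@26: offset [22B, align 2] → 48
@48: attrs [4B, align 4] → 52
+4 tail pad (align 8)
size 56, align 8
array of 6: 6 × 56 = 336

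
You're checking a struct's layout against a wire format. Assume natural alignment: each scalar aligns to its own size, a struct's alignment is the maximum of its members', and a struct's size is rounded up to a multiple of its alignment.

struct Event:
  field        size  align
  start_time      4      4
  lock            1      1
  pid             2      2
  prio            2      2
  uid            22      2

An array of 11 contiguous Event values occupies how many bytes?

352

0..4  start_time  (4B, 4-aligned)
4..5  lock  (1B, 1-aligned)
5..6  -- padding (1B)
6..8  pid  (2B, 2-aligned)
8..10  prio  (2B, 2-aligned)
10..32  uid  (22B, 2-aligned)
sizeof = 32, alignof = 4
array of 11: 11 × 32 = 352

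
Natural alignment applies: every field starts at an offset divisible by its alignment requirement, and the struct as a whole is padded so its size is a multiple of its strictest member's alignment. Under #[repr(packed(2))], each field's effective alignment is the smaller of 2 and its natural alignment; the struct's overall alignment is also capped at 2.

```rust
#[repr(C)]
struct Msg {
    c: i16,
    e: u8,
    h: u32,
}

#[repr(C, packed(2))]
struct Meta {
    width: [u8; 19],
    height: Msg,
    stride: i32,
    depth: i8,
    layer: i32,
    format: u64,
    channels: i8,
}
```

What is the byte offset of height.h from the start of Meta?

24

Msg: @0: c [2B, align 2] → 2; @2: e [1B, align 1] → 3; +1 pad (align 4); @4: h [4B, align 4] → 8; size 8, align 4
@0: width [19B, align 1] → 19
+1 pad (align 2)
@20: height [8B, align 2] → 28
within Msg: h at 4
20 + 4 = 24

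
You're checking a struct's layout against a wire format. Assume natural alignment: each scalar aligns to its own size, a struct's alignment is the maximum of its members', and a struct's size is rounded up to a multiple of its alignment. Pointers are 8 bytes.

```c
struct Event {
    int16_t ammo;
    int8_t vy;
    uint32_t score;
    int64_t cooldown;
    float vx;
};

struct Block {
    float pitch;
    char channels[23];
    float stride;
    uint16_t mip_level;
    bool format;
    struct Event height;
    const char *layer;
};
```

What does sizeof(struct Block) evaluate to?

Event: @0: ammo [2B, align 2] → 2; @2: vy [1B, align 1] → 3; +1 pad (align 4); @4: score [4B, align 4] → 8; @8: cooldown [8B, align 8] → 16; @16: vx [4B, align 4] → 20; +4 tail pad (align 8); size 24, align 8
@0: pitch [4B, align 4] → 4
@4: channels [23B, align 1] → 27
+1 pad (align 4)
@28: stride [4B, align 4] → 32
@32: mip_level [2B, align 2] → 34
@34: format [1B, align 1] → 35
+5 pad (align 8)
@40: height [24B, align 8] → 64
@64: layer [8B, align 8] → 72
size 72, align 8

72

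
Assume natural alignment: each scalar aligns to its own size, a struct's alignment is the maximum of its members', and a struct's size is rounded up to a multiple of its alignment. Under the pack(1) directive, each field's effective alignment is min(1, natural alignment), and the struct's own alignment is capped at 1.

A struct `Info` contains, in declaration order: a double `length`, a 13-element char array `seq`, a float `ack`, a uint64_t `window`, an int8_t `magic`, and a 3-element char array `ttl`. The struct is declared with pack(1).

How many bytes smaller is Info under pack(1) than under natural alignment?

natural layout:
  0..8  length  (8B, 8-aligned)
  8..21  seq  (13B, 1-aligned)
  21..24  -- padding (3B)
  24..28  ack  (4B, 4-aligned)
  28..32  -- padding (4B)
  32..40  window  (8B, 8-aligned)
  40..41  magic  (1B, 1-aligned)
  41..44  ttl  (3B, 1-aligned)
  44..48  -- tail padding (4B)
  sizeof = 48, alignof = 8
packed(1) layout:
  0..8  length  (8B, 1-aligned)
  8..21  seq  (13B, 1-aligned)
  21..25  ack  (4B, 1-aligned)
  25..33  window  (8B, 1-aligned)
  33..34  magic  (1B, 1-aligned)
  34..37  ttl  (3B, 1-aligned)
  sizeof = 37, alignof = 1
48 − 37 = 11

11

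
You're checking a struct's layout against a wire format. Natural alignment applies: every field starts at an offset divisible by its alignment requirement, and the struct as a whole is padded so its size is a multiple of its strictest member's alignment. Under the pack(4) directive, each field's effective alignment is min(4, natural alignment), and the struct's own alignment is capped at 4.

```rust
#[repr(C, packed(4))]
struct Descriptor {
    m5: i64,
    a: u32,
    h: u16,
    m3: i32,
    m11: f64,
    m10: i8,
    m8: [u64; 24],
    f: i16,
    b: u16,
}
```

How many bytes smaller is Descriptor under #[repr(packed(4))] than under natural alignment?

12

natural layout:
  m5 at 0 (size 8, align 8) → ends 8
  a at 8 (size 4, align 4) → ends 12
  h at 12 (size 2, align 2) → ends 14
  pad 2 to align 4 for m3
  m3 at 16 (size 4, align 4) → ends 20
  pad 4 to align 8 for m11
  m11 at 24 (size 8, align 8) → ends 32
  m10 at 32 (size 1, align 1) → ends 33
  pad 7 to align 8 for m8
  m8 at 40 (size 192, align 8) → ends 232
  f at 232 (size 2, align 2) → ends 234
  b at 234 (size 2, align 2) → ends 236
  tail pad 4 to reach multiple of 8
  total 240 bytes, alignment 8
packed(4) layout:
  m5 at 0 (size 8, align 4) → ends 8
  a at 8 (size 4, align 4) → ends 12
  h at 12 (size 2, align 2) → ends 14
  pad 2 to align 4 for m3
  m3 at 16 (size 4, align 4) → ends 20
  m11 at 20 (size 8, align 4) → ends 28
  m10 at 28 (size 1, align 1) → ends 29
  pad 3 to align 4 for m8
  m8 at 32 (size 192, align 4) → ends 224
  f at 224 (size 2, align 2) → ends 226
  b at 226 (size 2, align 2) → ends 228
  total 228 bytes, alignment 4
240 − 228 = 12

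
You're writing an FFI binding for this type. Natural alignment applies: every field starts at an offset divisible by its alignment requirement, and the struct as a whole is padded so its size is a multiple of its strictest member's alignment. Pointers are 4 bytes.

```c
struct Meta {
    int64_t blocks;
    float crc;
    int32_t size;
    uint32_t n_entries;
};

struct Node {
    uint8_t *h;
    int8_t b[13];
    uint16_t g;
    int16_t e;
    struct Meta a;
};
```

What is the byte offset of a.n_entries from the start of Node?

40

Meta: blocks at 0 (size 8, align 8) → ends 8; crc at 8 (size 4, align 4) → ends 12; size at 12 (size 4, align 4) → ends 16; n_entries at 16 (size 4, align 4) → ends 20; tail pad 4 to reach multiple of 8; total 24 bytes, alignment 8
h at 0 (size 4, align 4) → ends 4
b at 4 (size 13, align 1) → ends 17
pad 1 to align 2 for g
g at 18 (size 2, align 2) → ends 20
e at 20 (size 2, align 2) → ends 22
pad 2 to align 8 for a
a at 24 (size 24, align 8) → ends 48
within Meta: n_entries at 16
24 + 16 = 40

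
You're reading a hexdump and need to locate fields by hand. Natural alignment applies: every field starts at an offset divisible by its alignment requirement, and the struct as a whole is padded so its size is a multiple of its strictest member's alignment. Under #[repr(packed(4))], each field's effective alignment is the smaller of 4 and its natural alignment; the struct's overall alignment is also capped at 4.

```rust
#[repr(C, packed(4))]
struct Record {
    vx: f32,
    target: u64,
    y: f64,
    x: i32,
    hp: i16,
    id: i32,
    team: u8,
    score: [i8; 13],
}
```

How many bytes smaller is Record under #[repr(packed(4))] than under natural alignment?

8

natural layout:
  @0: vx [4B, align 4] → 4
  +4 pad (align 8)
  @8: target [8B, align 8] → 16
  @16: y [8B, align 8] → 24
  @24: x [4B, align 4] → 28
  @28: hp [2B, align 2] → 30
  +2 pad (align 4)
  @32: id [4B, align 4] → 36
  @36: team [1B, align 1] → 37
  @37: score [13B, align 1] → 50
  +6 tail pad (align 8)
  size 56, align 8
packed(4) layout:
  @0: vx [4B, align 4] → 4
  @4: target [8B, align 4] → 12
  @12: y [8B, align 4] → 20
  @20: x [4B, align 4] → 24
  @24: hp [2B, align 2] → 26
  +2 pad (align 4)
  @28: id [4B, align 4] → 32
  @32: team [1B, align 1] → 33
  @33: score [13B, align 1] → 46
  +2 tail pad (align 4)
  size 48, align 4
56 − 48 = 8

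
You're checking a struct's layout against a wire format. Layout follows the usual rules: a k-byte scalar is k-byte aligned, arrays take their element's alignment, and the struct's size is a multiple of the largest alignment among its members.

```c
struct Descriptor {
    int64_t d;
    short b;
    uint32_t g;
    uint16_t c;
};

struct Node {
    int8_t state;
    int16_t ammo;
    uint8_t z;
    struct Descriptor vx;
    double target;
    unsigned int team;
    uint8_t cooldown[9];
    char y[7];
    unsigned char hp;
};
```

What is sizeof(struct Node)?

Descriptor: 0..8  d  (8B, 8-aligned); 8..10  b  (2B, 2-aligned); 10..12  -- padding (2B); 12..16  g  (4B, 4-aligned); 16..18  c  (2B, 2-aligned); 18..24  -- tail padding (6B); sizeof = 24, alignof = 8
0..1  state  (1B, 1-aligned)
1..2  -- padding (1B)
2..4  ammo  (2B, 2-aligned)
4..5  z  (1B, 1-aligned)
5..8  -- padding (3B)
8..32  vx  (24B, 8-aligned)
32..40  target  (8B, 8-aligned)
40..44  team  (4B, 4-aligned)
44..53  cooldown  (9B, 1-aligned)
53..60  y  (7B, 1-aligned)
60..61  hp  (1B, 1-aligned)
61..64  -- tail padding (3B)
sizeof = 64, alignof = 8

64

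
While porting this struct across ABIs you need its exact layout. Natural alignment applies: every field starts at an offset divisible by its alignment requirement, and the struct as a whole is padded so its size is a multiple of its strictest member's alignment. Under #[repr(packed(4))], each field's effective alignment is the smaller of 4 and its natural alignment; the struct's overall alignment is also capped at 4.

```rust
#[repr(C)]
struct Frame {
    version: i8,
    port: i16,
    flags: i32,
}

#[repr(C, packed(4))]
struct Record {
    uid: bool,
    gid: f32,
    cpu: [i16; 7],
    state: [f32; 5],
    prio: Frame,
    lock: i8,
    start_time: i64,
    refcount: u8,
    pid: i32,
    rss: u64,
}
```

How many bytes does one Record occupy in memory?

80

Frame: 0..1  version  (1B, 1-aligned); 1..2  -- padding (1B); 2..4  port  (2B, 2-aligned); 4..8  flags  (4B, 4-aligned); sizeof = 8, alignof = 4
0..1  uid  (1B, 1-aligned)
1..4  -- padding (3B)
4..8  gid  (4B, 4-aligned)
8..22  cpu  (14B, 2-aligned)
22..24  -- padding (2B)
24..44  state  (20B, 4-aligned)
44..52  prio  (8B, 4-aligned)
52..53  lock  (1B, 1-aligned)
53..56  -- padding (3B)
56..64  start_time  (8B, 4-aligned)
64..65  refcount  (1B, 1-aligned)
65..68  -- padding (3B)
68..72  pid  (4B, 4-aligned)
72..80  rss  (8B, 4-aligned)
sizeof = 80, alignof = 4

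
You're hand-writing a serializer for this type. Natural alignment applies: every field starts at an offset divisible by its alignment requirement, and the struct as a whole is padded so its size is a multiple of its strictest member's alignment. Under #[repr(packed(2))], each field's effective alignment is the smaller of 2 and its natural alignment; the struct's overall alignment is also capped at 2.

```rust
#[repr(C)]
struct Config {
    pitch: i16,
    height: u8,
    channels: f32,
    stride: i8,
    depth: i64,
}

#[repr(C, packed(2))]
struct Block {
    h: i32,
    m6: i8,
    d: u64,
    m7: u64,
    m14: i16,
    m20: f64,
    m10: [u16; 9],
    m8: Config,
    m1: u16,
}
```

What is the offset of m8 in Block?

50

Config: @0: pitch [2B, align 2] → 2; @2: height [1B, align 1] → 3; +1 pad (align 4); @4: channels [4B, align 4] → 8; @8: stride [1B, align 1] → 9; +7 pad (align 8); @16: depth [8B, align 8] → 24; size 24, align 8
@0: h [4B, align 2] → 4
@4: m6 [1B, align 1] → 5
+1 pad (align 2)
@6: d [8B, align 2] → 14
@14: m7 [8B, align 2] → 22
@22: m14 [2B, align 2] → 24
@24: m20 [8B, align 2] → 32
@32: m10 [18B, align 2] → 50
@50: m8 [24B, align 2] → 74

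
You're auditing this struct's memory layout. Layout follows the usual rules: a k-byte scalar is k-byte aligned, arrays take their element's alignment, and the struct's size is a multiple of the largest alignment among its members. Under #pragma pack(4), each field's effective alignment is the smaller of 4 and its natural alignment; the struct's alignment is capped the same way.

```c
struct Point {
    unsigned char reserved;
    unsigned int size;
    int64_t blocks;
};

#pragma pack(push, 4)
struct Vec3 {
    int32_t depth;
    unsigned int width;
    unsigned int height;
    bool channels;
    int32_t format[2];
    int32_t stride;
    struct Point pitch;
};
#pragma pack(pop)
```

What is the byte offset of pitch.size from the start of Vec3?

Point: 0..1  reserved  (1B, 1-aligned); 1..4  -- padding (3B); 4..8  size  (4B, 4-aligned); 8..16  blocks  (8B, 8-aligned); sizeof = 16, alignof = 8
0..4  depth  (4B, 4-aligned)
4..8  width  (4B, 4-aligned)
8..12  height  (4B, 4-aligned)
12..13  channels  (1B, 1-aligned)
13..16  -- padding (3B)
16..24  format  (8B, 4-aligned)
24..28  stride  (4B, 4-aligned)
28..44  pitch  (16B, 4-aligned)
within Point: size at 4
28 + 4 = 32

32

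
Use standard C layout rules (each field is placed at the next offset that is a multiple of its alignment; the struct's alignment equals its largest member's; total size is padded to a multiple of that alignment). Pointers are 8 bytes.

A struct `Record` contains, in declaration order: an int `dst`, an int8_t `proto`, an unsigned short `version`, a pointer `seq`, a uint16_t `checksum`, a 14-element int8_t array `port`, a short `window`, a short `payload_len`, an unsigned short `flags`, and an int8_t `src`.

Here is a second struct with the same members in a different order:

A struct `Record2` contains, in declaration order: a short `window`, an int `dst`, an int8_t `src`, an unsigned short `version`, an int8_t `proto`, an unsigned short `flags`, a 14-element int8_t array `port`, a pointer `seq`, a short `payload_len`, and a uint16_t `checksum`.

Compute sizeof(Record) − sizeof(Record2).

@0: dst [4B, align 4] → 4
@4: proto [1B, align 1] → 5
+1 pad (align 2)
@6: version [2B, align 2] → 8
@8: seq [8B, align 8] → 16
@16: checksum [2B, align 2] → 18
@18: port [14B, align 1] → 32
@32: window [2B, align 2] → 34
@34: payload_len [2B, align 2] → 36
@36: flags [2B, align 2] → 38
@38: src [1B, align 1] → 39
+1 tail pad (align 8)
size 40, align 8
— Record2 —
@0: window [2B, align 2] → 2
+2 pad (align 4)
@4: dst [4B, align 4] → 8
@8: src [1B, align 1] → 9
+1 pad (align 2)
@10: version [2B, align 2] → 12
@12: proto [1B, align 1] → 13
+1 pad (align 2)
@14: flags [2B, align 2] → 16
@16: port [14B, align 1] → 30
+2 pad (align 8)
@32: seq [8B, align 8] → 40
@40: payload_len [2B, align 2] → 42
@42: checksum [2B, align 2] → 44
+4 tail pad (align 8)
size 48, align 8
40 − 48 = -8

-8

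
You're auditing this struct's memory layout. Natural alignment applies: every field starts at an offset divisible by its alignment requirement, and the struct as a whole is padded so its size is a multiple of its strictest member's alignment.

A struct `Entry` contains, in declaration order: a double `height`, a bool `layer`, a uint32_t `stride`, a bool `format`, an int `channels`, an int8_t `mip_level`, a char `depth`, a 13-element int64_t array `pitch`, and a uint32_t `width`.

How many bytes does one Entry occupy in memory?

144

height at 0 (size 8, align 8) → ends 8
layer at 8 (size 1, align 1) → ends 9
pad 3 to align 4 for stride
stride at 12 (size 4, align 4) → ends 16
format at 16 (size 1, align 1) → ends 17
pad 3 to align 4 for channels
channels at 20 (size 4, align 4) → ends 24
mip_level at 24 (size 1, align 1) → ends 25
depth at 25 (size 1, align 1) → ends 26
pad 6 to align 8 for pitch
pitch at 32 (size 104, align 8) → ends 136
width at 136 (size 4, align 4) → ends 140
tail pad 4 to reach multiple of 8
total 144 bytes, alignment 8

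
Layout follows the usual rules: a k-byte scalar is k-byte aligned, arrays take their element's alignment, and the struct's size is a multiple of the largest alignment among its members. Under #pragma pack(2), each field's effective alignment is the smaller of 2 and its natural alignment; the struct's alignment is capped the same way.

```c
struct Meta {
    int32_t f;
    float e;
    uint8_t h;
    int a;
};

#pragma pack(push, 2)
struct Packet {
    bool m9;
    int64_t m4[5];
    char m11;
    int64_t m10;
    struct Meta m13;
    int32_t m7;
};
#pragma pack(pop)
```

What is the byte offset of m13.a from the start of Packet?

Meta: 0..4  f  (4B, 4-aligned); 4..8  e  (4B, 4-aligned); 8..9  h  (1B, 1-aligned); 9..12  -- padding (3B); 12..16  a  (4B, 4-aligned); sizeof = 16, alignof = 4
0..1  m9  (1B, 1-aligned)
1..2  -- padding (1B)
2..42  m4  (40B, 2-aligned)
42..43  m11  (1B, 1-aligned)
43..44  -- padding (1B)
44..52  m10  (8B, 2-aligned)
52..68  m13  (16B, 2-aligned)
within Meta: a at 12
52 + 12 = 64

64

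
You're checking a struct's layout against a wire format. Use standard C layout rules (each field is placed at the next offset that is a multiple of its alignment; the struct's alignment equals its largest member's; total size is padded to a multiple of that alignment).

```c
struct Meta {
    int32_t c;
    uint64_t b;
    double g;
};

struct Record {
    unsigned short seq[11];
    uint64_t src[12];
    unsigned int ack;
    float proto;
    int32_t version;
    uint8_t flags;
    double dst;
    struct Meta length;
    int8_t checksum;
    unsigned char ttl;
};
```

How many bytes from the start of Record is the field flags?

132

Meta: 0..4  c  (4B, 4-aligned); 4..8  -- padding (4B); 8..16  b  (8B, 8-aligned); 16..24  g  (8B, 8-aligned); sizeof = 24, alignof = 8
0..22  seq  (22B, 2-aligned)
22..24  -- padding (2B)
24..120  src  (96B, 8-aligned)
120..124  ack  (4B, 4-aligned)
124..128  proto  (4B, 4-aligned)
128..132  version  (4B, 4-aligned)
132..133  flags  (1B, 1-aligned)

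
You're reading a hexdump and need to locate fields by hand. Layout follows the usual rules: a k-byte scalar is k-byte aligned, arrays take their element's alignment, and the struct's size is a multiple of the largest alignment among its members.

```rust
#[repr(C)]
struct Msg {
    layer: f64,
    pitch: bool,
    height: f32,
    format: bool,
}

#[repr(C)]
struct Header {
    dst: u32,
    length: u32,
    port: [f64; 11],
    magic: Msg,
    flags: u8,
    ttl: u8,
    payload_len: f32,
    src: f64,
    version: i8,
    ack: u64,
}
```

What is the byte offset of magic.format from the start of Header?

Msg: 0..8  layer  (8B, 8-aligned); 8..9  pitch  (1B, 1-aligned); 9..12  -- padding (3B); 12..16  height  (4B, 4-aligned); 16..17  format  (1B, 1-aligned); 17..24  -- tail padding (7B); sizeof = 24, alignof = 8
0..4  dst  (4B, 4-aligned)
4..8  length  (4B, 4-aligned)
8..96  port  (88B, 8-aligned)
96..120  magic  (24B, 8-aligned)
within Msg: format at 16
96 + 16 = 112

112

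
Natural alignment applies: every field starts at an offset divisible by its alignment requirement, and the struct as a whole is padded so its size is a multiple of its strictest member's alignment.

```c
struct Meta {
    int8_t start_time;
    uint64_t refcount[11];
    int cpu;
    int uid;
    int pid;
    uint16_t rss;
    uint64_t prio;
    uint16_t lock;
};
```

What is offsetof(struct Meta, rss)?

0..1  start_time  (1B, 1-aligned)
1..8  -- padding (7B)
8..96  refcount  (88B, 8-aligned)
96..100  cpu  (4B, 4-aligned)
100..104  uid  (4B, 4-aligned)
104..108  pid  (4B, 4-aligned)
108..110  rss  (2B, 2-aligned)

108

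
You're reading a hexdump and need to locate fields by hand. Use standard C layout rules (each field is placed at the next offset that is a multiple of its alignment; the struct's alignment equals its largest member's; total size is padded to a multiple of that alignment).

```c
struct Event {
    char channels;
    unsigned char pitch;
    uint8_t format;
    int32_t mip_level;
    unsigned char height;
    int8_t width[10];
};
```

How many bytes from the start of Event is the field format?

2

0..1  channels  (1B, 1-aligned)
1..2  pitch  (1B, 1-aligned)
2..3  format  (1B, 1-aligned)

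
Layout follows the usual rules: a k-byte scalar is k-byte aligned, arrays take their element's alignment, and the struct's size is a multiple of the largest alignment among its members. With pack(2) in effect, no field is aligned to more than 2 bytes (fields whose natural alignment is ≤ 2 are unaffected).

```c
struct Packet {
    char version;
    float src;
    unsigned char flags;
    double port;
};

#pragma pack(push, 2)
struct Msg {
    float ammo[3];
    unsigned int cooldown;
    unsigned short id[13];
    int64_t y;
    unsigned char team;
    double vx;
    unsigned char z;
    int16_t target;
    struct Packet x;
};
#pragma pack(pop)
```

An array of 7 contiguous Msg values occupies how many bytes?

616

Packet: 0..1  version  (1B, 1-aligned); 1..4  -- padding (3B); 4..8  src  (4B, 4-aligned); 8..9  flags  (1B, 1-aligned); 9..16  -- padding (7B); 16..24  port  (8B, 8-aligned); sizeof = 24, alignof = 8
0..12  ammo  (12B, 2-aligned)
12..16  cooldown  (4B, 2-aligned)
16..42  id  (26B, 2-aligned)
42..50  y  (8B, 2-aligned)
50..51  team  (1B, 1-aligned)
51..52  -- padding (1B)
52..60  vx  (8B, 2-aligned)
60..61  z  (1B, 1-aligned)
61..62  -- padding (1B)
62..64  target  (2B, 2-aligned)
64..88  x  (24B, 2-aligned)
sizeof = 88, alignof = 2
array of 7: 7 × 88 = 616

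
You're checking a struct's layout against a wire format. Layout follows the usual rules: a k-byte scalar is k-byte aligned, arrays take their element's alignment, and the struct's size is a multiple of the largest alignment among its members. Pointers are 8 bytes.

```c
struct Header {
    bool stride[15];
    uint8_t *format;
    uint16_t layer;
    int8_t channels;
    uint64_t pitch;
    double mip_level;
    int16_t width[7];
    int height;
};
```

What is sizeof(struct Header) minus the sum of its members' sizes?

12

stride at 0 (size 15, align 1) → ends 15
pad 1 to align 8 for format
format at 16 (size 8, align 8) → ends 24
layer at 24 (size 2, align 2) → ends 26
channels at 26 (size 1, align 1) → ends 27
pad 5 to align 8 for pitch
pitch at 32 (size 8, align 8) → ends 40
mip_level at 40 (size 8, align 8) → ends 48
width at 48 (size 14, align 2) → ends 62
pad 2 to align 4 for height
height at 64 (size 4, align 4) → ends 68
tail pad 4 to reach multiple of 8
total 72 bytes, alignment 8
data bytes 60, size 72 → padding 12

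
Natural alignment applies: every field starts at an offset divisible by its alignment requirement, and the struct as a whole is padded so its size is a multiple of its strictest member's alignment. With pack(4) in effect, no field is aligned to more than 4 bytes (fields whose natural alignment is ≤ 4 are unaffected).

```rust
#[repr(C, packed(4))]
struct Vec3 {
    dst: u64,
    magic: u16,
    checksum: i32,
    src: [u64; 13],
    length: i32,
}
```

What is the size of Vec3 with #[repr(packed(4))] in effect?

@0: dst [8B, align 4] → 8
@8: magic [2B, align 2] → 10
+2 pad (align 4)
@12: checksum [4B, align 4] → 16
@16: src [104B, align 4] → 120
@120: length [4B, align 4] → 124
size 124, align 4

124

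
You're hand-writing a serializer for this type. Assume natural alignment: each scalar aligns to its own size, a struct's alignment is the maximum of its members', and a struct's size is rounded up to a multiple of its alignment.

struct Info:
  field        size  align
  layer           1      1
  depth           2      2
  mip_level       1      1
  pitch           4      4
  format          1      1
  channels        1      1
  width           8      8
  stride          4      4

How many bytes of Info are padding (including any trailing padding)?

@0: layer [1B, align 1] → 1
+1 pad (align 2)
@2: depth [2B, align 2] → 4
@4: mip_level [1B, align 1] → 5
+3 pad (align 4)
@8: pitch [4B, align 4] → 12
@12: format [1B, align 1] → 13
@13: channels [1B, align 1] → 14
+2 pad (align 8)
@16: width [8B, align 8] → 24
@24: stride [4B, align 4] → 28
+4 tail pad (align 8)
size 32, align 8
data bytes 22, size 32 → padding 10

10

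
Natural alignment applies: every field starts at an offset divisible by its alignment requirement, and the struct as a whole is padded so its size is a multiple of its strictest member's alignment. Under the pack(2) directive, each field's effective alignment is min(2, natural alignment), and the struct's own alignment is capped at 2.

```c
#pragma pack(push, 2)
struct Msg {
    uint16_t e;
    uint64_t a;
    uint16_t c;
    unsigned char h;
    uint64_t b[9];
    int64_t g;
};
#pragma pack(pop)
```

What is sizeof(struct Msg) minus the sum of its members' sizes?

e at 0 (size 2, align 2) → ends 2
a at 2 (size 8, align 2) → ends 10
c at 10 (size 2, align 2) → ends 12
h at 12 (size 1, align 1) → ends 13
pad 1 to align 2 for b
b at 14 (size 72, align 2) → ends 86
g at 86 (size 8, align 2) → ends 94
total 94 bytes, alignment 2
data bytes 93, size 94 → padding 1

1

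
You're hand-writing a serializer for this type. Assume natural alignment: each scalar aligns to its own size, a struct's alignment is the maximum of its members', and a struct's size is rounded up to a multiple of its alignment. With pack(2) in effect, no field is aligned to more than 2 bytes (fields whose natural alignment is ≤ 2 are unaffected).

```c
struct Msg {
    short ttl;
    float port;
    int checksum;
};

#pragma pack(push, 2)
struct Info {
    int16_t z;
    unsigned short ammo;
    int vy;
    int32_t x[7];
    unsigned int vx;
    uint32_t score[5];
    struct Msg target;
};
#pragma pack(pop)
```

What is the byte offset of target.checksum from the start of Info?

68

Msg: @0: ttl [2B, align 2] → 2; +2 pad (align 4); @4: port [4B, align 4] → 8; @8: checksum [4B, align 4] → 12; size 12, align 4
@0: z [2B, align 2] → 2
@2: ammo [2B, align 2] → 4
@4: vy [4B, align 2] → 8
@8: x [28B, align 2] → 36
@36: vx [4B, align 2] → 40
@40: score [20B, align 2] → 60
@60: target [12B, align 2] → 72
within Msg: checksum at 8
60 + 8 = 68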